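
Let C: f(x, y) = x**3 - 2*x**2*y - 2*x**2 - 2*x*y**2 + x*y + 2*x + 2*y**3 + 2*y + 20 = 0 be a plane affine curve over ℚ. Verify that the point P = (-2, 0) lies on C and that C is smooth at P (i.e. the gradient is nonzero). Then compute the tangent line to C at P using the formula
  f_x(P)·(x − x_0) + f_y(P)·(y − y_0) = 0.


Tangent line at P: 22*x - 8*y + 44 = 0.

Step 1: f(-2, 0) = 0, so P lies on C.
Step 2: partial derivatives
  f_x(x, y) = 3*x**2 - 4*x*y - 4*x - 2*y**2 + y + 2, f_y(x, y) = -2*x**2 - 4*x*y + x + 6*y**2 + 2.
  f_x(P) = 22, f_y(P) = -8 (gradient nonzero, so P is smooth).
Step 3: tangent line at P: 22·(x − -2) + -8·(y − 0) = 0.
Expanding: 22*x - 8*y + 44 = 0.


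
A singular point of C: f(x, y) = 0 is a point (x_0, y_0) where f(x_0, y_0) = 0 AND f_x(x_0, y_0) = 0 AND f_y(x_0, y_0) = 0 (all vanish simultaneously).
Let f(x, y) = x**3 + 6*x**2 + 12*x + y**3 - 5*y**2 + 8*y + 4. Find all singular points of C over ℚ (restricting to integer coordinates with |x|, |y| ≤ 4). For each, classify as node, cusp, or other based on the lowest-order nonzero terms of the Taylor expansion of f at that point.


Singular points: {(-2, 2)}; classification: cusp.

Compute partial derivatives:
  f_x = 3*x**2 + 12*x + 12.
  f_y = 3*y**2 - 10*y + 8.
Scan x_0 ∈ {−4, ..., 4}. For each x_0, f_y(x_0, y) is a polynomial in y; find its integer roots y ∈ {−4, ..., 4}, then test f_x and f at those candidates.
  x = -4: f_y(-4, y) = 3*y**2 - 10*y + 8; vanishes at y ∈ {2}. (-4, 2): f_x = 12 ≠ 0.
  x = -3: f_y(-3, y) = 3*y**2 - 10*y + 8; vanishes at y ∈ {2}. (-3, 2): f_x = 3 ≠ 0.
  x = -2: f_y(-2, y) = 3*y**2 - 10*y + 8; vanishes at y ∈ {2}. (-2, 2): f_x = 0, f = 0 — SINGULAR.
  x = -1: f_y(-1, y) = 3*y**2 - 10*y + 8; vanishes at y ∈ {2}. (-1, 2): f_x = 3 ≠ 0.
  x = 0: f_y(0, y) = 3*y**2 - 10*y + 8; vanishes at y ∈ {2}. (0, 2): f_x = 12 ≠ 0.
  x = 1: f_y(1, y) = 3*y**2 - 10*y + 8; vanishes at y ∈ {2}. (1, 2): f_x = 27 ≠ 0.
  x = 2: f_y(2, y) = 3*y**2 - 10*y + 8; vanishes at y ∈ {2}. (2, 2): f_x = 48 ≠ 0.
  x = 3: f_y(3, y) = 3*y**2 - 10*y + 8; vanishes at y ∈ {2}. (3, 2): f_x = 75 ≠ 0.
  x = 4: f_y(4, y) = 3*y**2 - 10*y + 8; vanishes at y ∈ {2}. (4, 2): f_x = 108 ≠ 0.
Only singular point on the grid: (-2, 2).
Classify: substitute x = -2 + u, y = 2 + v and expand: f = u**3 + v**3 + v**2.
No constant or linear terms (consistent with a singular point). Quadratic part: v**2. Cubic part: u**3 + v**3.
The quadratic part v**2 is a perfect square, so there is a single (double) tangent line v = 0, i.e. y = 2. Restricting the cubic part to that line (v = 0) leaves u**3 ≠ 0, so f is not divisible by v and the branch is v² ≈ -u**3 to lowest order — this is a cusp.
Classification: cusp.


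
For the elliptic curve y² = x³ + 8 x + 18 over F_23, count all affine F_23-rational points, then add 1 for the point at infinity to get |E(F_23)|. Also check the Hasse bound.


Affine points = {(0, 8), (0, 15), (1, 2), (1, 21), (3, 0), (6, 11), (6, 12), (7, 7), (7, 16), (12, 5), (12, 18), (20, 6), (20, 17), (22, 3), (22, 20)}; affine count = 15; |E(F_23)| = 16.

Discriminant check: Δ ∝ 4a³ + 27b² = 4·8³ + 27·18² = 4·512 + 27·324 ≡ 9 (mod 23). Nonzero ⇒ E is nonsingular.
For each x ∈ F_23, compute rhs = x³ + 8·x + 18 mod 23, then count y ∈ F_23 with y² ≡ rhs.
  x = 0: rhs = 18, matching y values: 8, 15 (2 points).
  x = 1: rhs = 4, matching y values: 2, 21 (2 points).
  x = 2: rhs = 19, matching y values: none (0 points).
  x = 3: rhs = 0, matching y values: 0 (1 points).
  x = 4: rhs = 22, matching y values: none (0 points).
  x = 5: rhs = 22, matching y values: none (0 points).
  x = 6: rhs = 6, matching y values: 11, 12 (2 points).
  x = 7: rhs = 3, matching y values: 7, 16 (2 points).
  x = 8: rhs = 19, matching y values: none (0 points).
  x = 9: rhs = 14, matching y values: none (0 points).
  x = 10: rhs = 17, matching y values: none (0 points).
  x = 11: rhs = 11, matching y values: none (0 points).
  x = 12: rhs = 2, matching y values: 5, 18 (2 points).
  x = 13: rhs = 19, matching y values: none (0 points).
  x = 14: rhs = 22, matching y values: none (0 points).
  x = 15: rhs = 17, matching y values: none (0 points).
  x = 16: rhs = 10, matching y values: none (0 points).
  x = 17: rhs = 7, matching y values: none (0 points).
  x = 18: rhs = 14, matching y values: none (0 points).
  x = 19: rhs = 14, matching y values: none (0 points).
  x = 20: rhs = 13, matching y values: 6, 17 (2 points).
  x = 21: rhs = 17, matching y values: none (0 points).
  x = 22: rhs = 9, matching y values: 3, 20 (2 points).
Total affine count: 15.
Full point count |E(F_23)| = 15 + 1 = 16.
Hasse bound: |16 − (23+1)| = |-8| = 8 ≤ 2√23 ≈ 9.5917 ✓.


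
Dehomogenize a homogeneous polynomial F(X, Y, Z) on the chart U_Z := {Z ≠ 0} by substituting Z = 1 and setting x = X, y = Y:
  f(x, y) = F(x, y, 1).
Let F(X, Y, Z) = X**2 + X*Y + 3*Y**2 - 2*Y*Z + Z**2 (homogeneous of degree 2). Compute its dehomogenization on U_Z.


f(x, y) = x**2 + x*y + 3*y**2 - 2*y + 1

On U_Z we set Z = 1. Each monomial c·X^i·Y^j·Z^k in F becomes c·x^i·y^j·1^k = c·x^i·y^j.
Substituting Z = 1: F(X, Y, 1) = x**2 + x*y + 3*y**2 - 2*y + 1.
Note: deg(f) ≤ deg(F) = 2; strict inequality happens when F is divisible by Z (lost terms).


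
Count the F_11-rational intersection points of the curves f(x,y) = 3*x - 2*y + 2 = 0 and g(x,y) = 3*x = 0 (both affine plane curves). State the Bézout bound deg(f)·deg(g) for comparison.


Common zeros: {(0, 1)}; count = 1; Bézout bound = 1.

deg(f) = 1, deg(g) = 1, so Bézout bound = 1.
Scan x ∈ F_11. For each x, list the y ∈ F_11 with f(x, y) ≡ 0 and those with g(x, y) ≡ 0 (mod 11); the common zeros in that column are the intersection.
  x = 0: f ≡ 0 at y ∈ {1}; g ≡ 0 at y ∈ {0, 1, 2, 3, 4, 5, 6, 7, 8, 9, 10}; common: {1}.
  x = 1: f ≡ 0 at y ∈ {8}; g ≡ 0 at y ∈ ∅; common: ∅.
  x = 2: f ≡ 0 at y ∈ {4}; g ≡ 0 at y ∈ ∅; common: ∅.
  x = 3: f ≡ 0 at y ∈ {0}; g ≡ 0 at y ∈ ∅; common: ∅.
  x = 4: f ≡ 0 at y ∈ {7}; g ≡ 0 at y ∈ ∅; common: ∅.
  x = 5: f ≡ 0 at y ∈ {3}; g ≡ 0 at y ∈ ∅; common: ∅.
  x = 6: f ≡ 0 at y ∈ {10}; g ≡ 0 at y ∈ ∅; common: ∅.
  x = 7: f ≡ 0 at y ∈ {6}; g ≡ 0 at y ∈ ∅; common: ∅.
  x = 8: f ≡ 0 at y ∈ {2}; g ≡ 0 at y ∈ ∅; common: ∅.
  x = 9: f ≡ 0 at y ∈ {9}; g ≡ 0 at y ∈ ∅; common: ∅.
  x = 10: f ≡ 0 at y ∈ {5}; g ≡ 0 at y ∈ ∅; common: ∅.
Collecting: common zeros = {(0, 1)}, so the count is 1.
Comparison with the Bézout bound: 1 ≤ 1 = deg(f)·deg(g), as expected for curves with no common component (the bound is attained).


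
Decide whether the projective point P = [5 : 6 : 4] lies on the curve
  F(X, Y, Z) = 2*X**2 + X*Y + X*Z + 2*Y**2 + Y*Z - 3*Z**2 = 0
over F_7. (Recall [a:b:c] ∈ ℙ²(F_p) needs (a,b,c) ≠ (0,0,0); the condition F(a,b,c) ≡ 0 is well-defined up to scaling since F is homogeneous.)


F(5,6,4) ≡ 1 (mod 7); P is NOT on the curve.

Evaluate F(5, 6, 4) term-by-term (mod 7).
  2*X**2 ↦ 2·25·1·1 = 50
  X*Y ↦ 1·5·6·1 = 30
  X*Z ↦ 1·5·1·4 = 20
  2*Y**2 ↦ 2·1·36·1 = 72
  Y*Z ↦ 1·1·6·4 = 24
  -3*Z**2 ↦ -3·1·1·16 = -48
Sum: F(5, 6, 4) = (50) + (30) + (20) + (72) + (24) + (-48) = 148.
Reducing mod 7: 148 ≡ 1 (mod 7).
Since F(a, b, c) ≡ 1 ≠ 0 (mod 7), P does NOT lie on the curve.


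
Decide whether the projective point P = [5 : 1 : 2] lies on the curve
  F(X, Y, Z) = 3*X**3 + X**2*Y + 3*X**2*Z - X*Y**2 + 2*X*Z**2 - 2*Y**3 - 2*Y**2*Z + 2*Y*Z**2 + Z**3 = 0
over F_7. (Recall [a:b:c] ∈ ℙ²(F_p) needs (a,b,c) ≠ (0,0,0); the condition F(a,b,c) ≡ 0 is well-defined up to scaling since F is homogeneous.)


F(5,1,2) ≡ 0 (mod 7); P is on the curve.

Evaluate F(5, 1, 2) term-by-term (mod 7).
  3*X**3 ↦ 3·125·1·1 = 375
  X**2*Y ↦ 1·25·1·1 = 25
  3*X**2*Z ↦ 3·25·1·2 = 150
  -X*Y**2 ↦ -1·5·1·1 = -5
  2*X*Z**2 ↦ 2·5·1·4 = 40
  -2*Y**3 ↦ -2·1·1·1 = -2
  -2*Y**2*Z ↦ -2·1·1·2 = -4
  2*Y*Z**2 ↦ 2·1·1·4 = 8
  Z**3 ↦ 1·1·1·8 = 8
Sum: F(5, 1, 2) = (375) + (25) + (150) + (-5) + (40) + (-2) + (-4) + (8) + (8) = 595.
Reducing mod 7: 595 ≡ 0 (mod 7).
Since F(a, b, c) ≡ 0 (mod 7), P lies on the curve.


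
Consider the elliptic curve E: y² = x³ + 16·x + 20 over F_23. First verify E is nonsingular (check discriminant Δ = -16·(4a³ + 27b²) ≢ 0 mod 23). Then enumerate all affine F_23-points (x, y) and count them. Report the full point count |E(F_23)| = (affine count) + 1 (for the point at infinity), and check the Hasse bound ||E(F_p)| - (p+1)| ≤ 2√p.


Affine points = {(3, 7), (3, 16), (5, 8), (5, 15), (8, 4), (8, 19), (11, 3), (11, 20), (12, 10), (12, 13), (15, 1), (15, 22), (16, 5), (16, 18), (21, 7), (21, 16), (22, 7), (22, 16)}; affine count = 18; |E(F_23)| = 19.

Discriminant check: Δ ∝ 4a³ + 27b² = 4·16³ + 27·20² = 4·4096 + 27·400 ≡ 21 (mod 23). Nonzero ⇒ E is nonsingular.
For each x ∈ F_23, compute rhs = x³ + 16·x + 20 mod 23, then count y ∈ F_23 with y² ≡ rhs.
  x = 0: rhs = 20, matching y values: none (0 points).
  x = 1: rhs = 14, matching y values: none (0 points).
  x = 2: rhs = 14, matching y values: none (0 points).
  x = 3: rhs = 3, matching y values: 7, 16 (2 points).
  x = 4: rhs = 10, matching y values: none (0 points).
  x = 5: rhs = 18, matching y values: 8, 15 (2 points).
  x = 6: rhs = 10, matching y values: none (0 points).
  x = 7: rhs = 15, matching y values: none (0 points).
  x = 8: rhs = 16, matching y values: 4, 19 (2 points).
  x = 9: rhs = 19, matching y values: none (0 points).
  x = 10: rhs = 7, matching y values: none (0 points).
  x = 11: rhs = 9, matching y values: 3, 20 (2 points).
  x = 12: rhs = 8, matching y values: 10, 13 (2 points).
  x = 13: rhs = 10, matching y values: none (0 points).
  x = 14: rhs = 21, matching y values: none (0 points).
  x = 15: rhs = 1, matching y values: 1, 22 (2 points).
  x = 16: rhs = 2, matching y values: 5, 18 (2 points).
  x = 17: rhs = 7, matching y values: none (0 points).
  x = 18: rhs = 22, matching y values: none (0 points).
  x = 19: rhs = 7, matching y values: none (0 points).
  x = 20: rhs = 14, matching y values: none (0 points).
  x = 21: rhs = 3, matching y values: 7, 16 (2 points).
  x = 22: rhs = 3, matching y values: 7, 16 (2 points).
Total affine count: 18.
Full point count |E(F_23)| = 18 + 1 = 19.
Hasse bound: |19 − (23+1)| = |-5| = 5 ≤ 2√23 ≈ 9.5917 ✓.


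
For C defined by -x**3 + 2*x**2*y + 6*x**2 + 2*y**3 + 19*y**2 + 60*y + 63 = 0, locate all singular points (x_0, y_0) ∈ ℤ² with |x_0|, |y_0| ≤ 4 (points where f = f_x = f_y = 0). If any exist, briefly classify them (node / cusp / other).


Singular points: {(0, -3)}; classification: cusp.

Compute partial derivatives:
  f_x = -3*x**2 + 4*x*y + 12*x.
  f_y = 2*x**2 + 6*y**2 + 38*y + 60.
Scan x_0 ∈ {−4, ..., 4}. For each x_0, f_y(x_0, y) is a polynomial in y; find its integer roots y ∈ {−4, ..., 4}, then test f_x and f at those candidates.
  x = -4: f_y(-4, y) = 6*y**2 + 38*y + 92; no integer root y with |y| ≤ 4.
  x = -3: f_y(-3, y) = 6*y**2 + 38*y + 78; no integer root y with |y| ≤ 4.
  x = -2: f_y(-2, y) = 6*y**2 + 38*y + 68; no integer root y with |y| ≤ 4.
  x = -1: f_y(-1, y) = 6*y**2 + 38*y + 62; no integer root y with |y| ≤ 4.
  x = 0: f_y(0, y) = 6*y**2 + 38*y + 60; vanishes at y ∈ {-3}. (0, -3): f_x = 0, f = 0 — SINGULAR.
  x = 1: f_y(1, y) = 6*y**2 + 38*y + 62; no integer root y with |y| ≤ 4.
  x = 2: f_y(2, y) = 6*y**2 + 38*y + 68; no integer root y with |y| ≤ 4.
  x = 3: f_y(3, y) = 6*y**2 + 38*y + 78; no integer root y with |y| ≤ 4.
  x = 4: f_y(4, y) = 6*y**2 + 38*y + 92; no integer root y with |y| ≤ 4.
Only singular point on the grid: (0, -3).
Classify: substitute x = 0 + u, y = -3 + v and expand: f = -u**3 + 2*u**2*v + 2*v**3 + v**2.
No constant or linear terms (consistent with a singular point). Quadratic part: v**2. Cubic part: -u**3 + 2*u**2*v + 2*v**3.
The quadratic part v**2 is a perfect square, so there is a single (double) tangent line v = 0, i.e. y = -3. Restricting the cubic part to that line (v = 0) leaves -u**3 ≠ 0, so f is not divisible by v and the branch is v² ≈ u**3 to lowest order — this is a cusp.
Classification: cusp.


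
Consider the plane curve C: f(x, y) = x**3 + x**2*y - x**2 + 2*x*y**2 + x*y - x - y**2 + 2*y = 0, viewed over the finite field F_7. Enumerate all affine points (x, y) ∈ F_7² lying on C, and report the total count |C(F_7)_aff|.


Affine F_7-points: {(0, 0), (0, 2), (3, 2), (3, 5), (4, 5)}; count = 5.

For each of the 49 pairs (x, y) ∈ F_7², evaluate f(x, y) mod 7. Record the zeros.
  x = 0: [0↦0, 1↦1, 2↦0, 3↦4, 4↦6, 5↦6, 6↦4]  zeros at y ∈ {0, 2}
  x = 1: [0↦6, 1↦4, 2↦4, 3↦6, 4↦3, 5↦2, 6↦3]  zeros at y ∈ ∅
  x = 2: [0↦2, 1↦6, 2↦2, 3↦4, 4↦5, 5↦5, 6↦4]  zeros at y ∈ ∅
  x = 3: [0↦1, 1↦6, 2↦0, 3↦4, 4↦4, 5↦0, 6↦6]  zeros at y ∈ {2, 5}
  x = 4: [0↦2, 1↦3, 2↦4, 3↦5, 4↦6, 5↦0, 6↦1]  zeros at y ∈ {5}
  x = 5: [0↦4, 1↦3, 2↦6, 3↦6, 4↦3, 5↦4, 6↦2]  zeros at y ∈ ∅
  x = 6: [0↦6, 1↦5, 2↦5, 3↦6, 4↦1, 5↦4, 6↦1]  zeros at y ∈ ∅
Collecting zeros: affine points = {(0, 0), (0, 2), (3, 2), (3, 5), (4, 5)}.
Total count |C(F_7)_aff| = 5.


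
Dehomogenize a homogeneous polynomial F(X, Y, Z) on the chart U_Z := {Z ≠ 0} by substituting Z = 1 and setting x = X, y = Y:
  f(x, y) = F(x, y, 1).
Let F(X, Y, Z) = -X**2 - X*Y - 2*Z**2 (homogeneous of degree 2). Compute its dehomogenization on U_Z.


f(x, y) = -x**2 - x*y - 2

On U_Z we set Z = 1. Each monomial c·X^i·Y^j·Z^k in F becomes c·x^i·y^j·1^k = c·x^i·y^j.
Substituting Z = 1: F(X, Y, 1) = -x**2 - x*y - 2.
Note: deg(f) ≤ deg(F) = 2; strict inequality happens when F is divisible by Z (lost terms).


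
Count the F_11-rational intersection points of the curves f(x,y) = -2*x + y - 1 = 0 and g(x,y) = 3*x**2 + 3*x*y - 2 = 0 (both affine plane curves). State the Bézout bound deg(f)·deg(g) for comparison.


Common zeros: {(3, 7), (4, 9)}; count = 2; Bézout bound = 2.

deg(f) = 1, deg(g) = 2, so Bézout bound = 2.
Scan x ∈ F_11. For each x, list the y ∈ F_11 with f(x, y) ≡ 0 and those with g(x, y) ≡ 0 (mod 11); the common zeros in that column are the intersection.
  x = 0: f ≡ 0 at y ∈ {1}; g ≡ 0 at y ∈ ∅; common: ∅.
  x = 1: f ≡ 0 at y ∈ {3}; g ≡ 0 at y ∈ {7}; common: ∅.
  x = 2: f ≡ 0 at y ∈ {5}; g ≡ 0 at y ∈ {2}; common: ∅.
  x = 3: f ≡ 0 at y ∈ {7}; g ≡ 0 at y ∈ {7}; common: {7}.
  x = 4: f ≡ 0 at y ∈ {9}; g ≡ 0 at y ∈ {9}; common: {9}.
  x = 5: f ≡ 0 at y ∈ {0}; g ≡ 0 at y ∈ {1}; common: ∅.
  x = 6: f ≡ 0 at y ∈ {2}; g ≡ 0 at y ∈ {10}; common: ∅.
  x = 7: f ≡ 0 at y ∈ {4}; g ≡ 0 at y ∈ {2}; common: ∅.
  x = 8: f ≡ 0 at y ∈ {6}; g ≡ 0 at y ∈ {4}; common: ∅.
  x = 9: f ≡ 0 at y ∈ {8}; g ≡ 0 at y ∈ {9}; common: ∅.
  x = 10: f ≡ 0 at y ∈ {10}; g ≡ 0 at y ∈ {4}; common: ∅.
Collecting: common zeros = {(3, 7), (4, 9)}, so the count is 2.
Comparison with the Bézout bound: 2 ≤ 2 = deg(f)·deg(g), as expected for curves with no common component (the bound is attained).


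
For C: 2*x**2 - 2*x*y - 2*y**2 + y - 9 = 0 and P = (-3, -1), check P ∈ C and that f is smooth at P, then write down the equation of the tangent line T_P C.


Tangent line at P: -10*x + 11*y - 19 = 0.

Step 1: f(-3, -1) = 0, so P lies on C.
Step 2: partial derivatives
  f_x(x, y) = 4*x - 2*y, f_y(x, y) = -2*x - 4*y + 1.
  f_x(P) = -10, f_y(P) = 11 (gradient nonzero, so P is smooth).
Step 3: tangent line at P: -10·(x − -3) + 11·(y − -1) = 0.
Expanding: -10*x + 11*y - 19 = 0.


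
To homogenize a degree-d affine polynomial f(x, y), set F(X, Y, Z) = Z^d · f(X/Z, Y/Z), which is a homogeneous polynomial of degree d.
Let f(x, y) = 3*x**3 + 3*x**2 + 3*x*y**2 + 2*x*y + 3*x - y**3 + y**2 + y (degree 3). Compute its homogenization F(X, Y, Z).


F(X, Y, Z) = 3*X**3 + 3*X**2*Z + 3*X*Y**2 + 2*X*Y*Z + 3*X*Z**2 - Y**3 + Y**2*Z + Y*Z**2

deg(f) = 3.
Substitute x = X/Z, y = Y/Z into f, then multiply by Z^3.
  monomial 3·x^3·y^0 ↦ 3·X^3·Y^0·Z^0.
  monomial 3·x^2·y^0 ↦ 3·X^2·Y^0·Z^1.
  monomial 3·x^1·y^2 ↦ 3·X^1·Y^2·Z^0.
  monomial 2·x^1·y^1 ↦ 2·X^1·Y^1·Z^1.
  monomial 3·x^1·y^0 ↦ 3·X^1·Y^0·Z^2.
  monomial -1·x^0·y^3 ↦ -1·X^0·Y^3·Z^0.
  monomial 1·x^0·y^2 ↦ 1·X^0·Y^2·Z^1.
  monomial 1·x^0·y^1 ↦ 1·X^0·Y^1·Z^2.
Collecting: F(X, Y, Z) = 3*X**3 + 3*X**2*Z + 3*X*Y**2 + 2*X*Y*Z + 3*X*Z**2 - Y**3 + Y**2*Z + Y*Z**2.


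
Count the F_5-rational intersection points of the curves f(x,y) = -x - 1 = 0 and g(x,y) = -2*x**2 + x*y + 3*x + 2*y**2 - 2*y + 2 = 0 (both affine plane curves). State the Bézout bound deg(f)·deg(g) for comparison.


Common zeros: ∅; count = 0; Bézout bound = 2.

deg(f) = 1, deg(g) = 2, so Bézout bound = 2.
Scan x ∈ F_5. For each x, list the y ∈ F_5 with f(x, y) ≡ 0 and those with g(x, y) ≡ 0 (mod 5); the common zeros in that column are the intersection.
  x = 0: f ≡ 0 at y ∈ ∅; g ≡ 0 at y ∈ ∅; common: ∅.
  x = 1: f ≡ 0 at y ∈ ∅; g ≡ 0 at y ∈ ∅; common: ∅.
  x = 2: f ≡ 0 at y ∈ ∅; g ≡ 0 at y ∈ {0}; common: ∅.
  x = 3: f ≡ 0 at y ∈ ∅; g ≡ 0 at y ∈ ∅; common: ∅.
  x = 4: f ≡ 0 at y ∈ {0, 1, 2, 3, 4}; g ≡ 0 at y ∈ ∅; common: ∅.
Collecting: common zeros = ∅, so the count is 0.
Comparison with the Bézout bound: 0 ≤ 2 = deg(f)·deg(g), as expected for curves with no common component (the affine F_5-count falls short of the bound because intersections may lie at infinity, over extension fields, or carry multiplicity).


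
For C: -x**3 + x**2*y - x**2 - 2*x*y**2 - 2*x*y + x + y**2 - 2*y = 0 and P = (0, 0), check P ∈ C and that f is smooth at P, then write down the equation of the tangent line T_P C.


Tangent line at P: x - 2*y = 0.

Step 1: f(0, 0) = 0, so P lies on C.
Step 2: partial derivatives
  f_x(x, y) = -3*x**2 + 2*x*y - 2*x - 2*y**2 - 2*y + 1, f_y(x, y) = x**2 - 4*x*y - 2*x + 2*y - 2.
  f_x(P) = 1, f_y(P) = -2 (gradient nonzero, so P is smooth).
Step 3: tangent line at P: 1·(x − 0) + -2·(y − 0) = 0.
Expanding: x - 2*y = 0.


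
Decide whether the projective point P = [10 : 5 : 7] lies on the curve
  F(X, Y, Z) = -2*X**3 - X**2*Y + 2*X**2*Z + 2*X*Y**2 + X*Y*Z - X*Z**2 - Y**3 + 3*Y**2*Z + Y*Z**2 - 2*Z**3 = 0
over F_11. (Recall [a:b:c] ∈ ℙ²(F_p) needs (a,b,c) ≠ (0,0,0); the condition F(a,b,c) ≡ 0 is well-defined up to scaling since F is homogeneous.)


F(10,5,7) ≡ 0 (mod 11); P is on the curve.

Evaluate F(10, 5, 7) term-by-term (mod 11).
  -2*X**3 ↦ -2·1000·1·1 = -2000
  -X**2*Y ↦ -1·100·5·1 = -500
  2*X**2*Z ↦ 2·100·1·7 = 1400
  2*X*Y**2 ↦ 2·10·25·1 = 500
  X*Y*Z ↦ 1·10·5·7 = 350
  -X*Z**2 ↦ -1·10·1·49 = -490
  -Y**3 ↦ -1·1·125·1 = -125
  3*Y**2*Z ↦ 3·1·25·7 = 525
  Y*Z**2 ↦ 1·1·5·49 = 245
  -2*Z**3 ↦ -2·1·1·343 = -686
Sum: F(10, 5, 7) = (-2000) + (-500) + (1400) + (500) + (350) + (-490) + (-125) + (525) + (245) + (-686) = -781.
Reducing mod 11: -781 ≡ 0 (mod 11).
Since F(a, b, c) ≡ 0 (mod 11), P lies on the curve.


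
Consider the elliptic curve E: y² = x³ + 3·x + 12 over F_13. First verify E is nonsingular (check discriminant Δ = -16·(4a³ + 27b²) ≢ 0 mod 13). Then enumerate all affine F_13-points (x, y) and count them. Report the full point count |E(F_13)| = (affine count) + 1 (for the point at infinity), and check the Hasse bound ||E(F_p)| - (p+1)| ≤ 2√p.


Affine points = {(0, 5), (0, 8), (1, 4), (1, 9), (2, 0), (3, 3), (3, 10), (4, 6), (4, 7), (5, 3), (5, 10), (6, 5), (6, 8), (7, 5), (7, 8), (9, 1), (9, 12)}; affine count = 17; |E(F_13)| = 18.

Discriminant check: Δ ∝ 4a³ + 27b² = 4·3³ + 27·12² = 4·27 + 27·144 ≡ 5 (mod 13). Nonzero ⇒ E is nonsingular.
For each x ∈ F_13, compute rhs = x³ + 3·x + 12 mod 13, then count y ∈ F_13 with y² ≡ rhs.
  x = 0: rhs = 12, matching y values: 5, 8 (2 points).
  x = 1: rhs = 3, matching y values: 4, 9 (2 points).
  x = 2: rhs = 0, matching y values: 0 (1 points).
  x = 3: rhs = 9, matching y values: 3, 10 (2 points).
  x = 4: rhs = 10, matching y values: 6, 7 (2 points).
  x = 5: rhs = 9, matching y values: 3, 10 (2 points).
  x = 6: rhs = 12, matching y values: 5, 8 (2 points).
  x = 7: rhs = 12, matching y values: 5, 8 (2 points).
  x = 8: rhs = 2, matching y values: none (0 points).
  x = 9: rhs = 1, matching y values: 1, 12 (2 points).
  x = 10: rhs = 2, matching y values: none (0 points).
  x = 11: rhs = 11, matching y values: none (0 points).
  x = 12: rhs = 8, matching y values: none (0 points).
Total affine count: 17.
Full point count |E(F_13)| = 17 + 1 = 18.
Hasse bound: |18 − (13+1)| = |4| = 4 ≤ 2√13 ≈ 7.2111 ✓.


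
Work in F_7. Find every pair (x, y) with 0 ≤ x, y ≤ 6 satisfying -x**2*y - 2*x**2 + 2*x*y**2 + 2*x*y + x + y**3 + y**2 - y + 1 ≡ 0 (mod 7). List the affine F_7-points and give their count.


Affine F_7-points: {(0, 4), (1, 0), (1, 4), (2, 1), (2, 2), (2, 6), (3, 0), (3, 2), (3, 5), (6, 6)}; count = 10.

For each of the 49 pairs (x, y) ∈ F_7², evaluate f(x, y) mod 7. Record the zeros.
  x = 0: [0↦1, 1↦2, 2↦4, 3↦6, 4↦0, 5↦6, 6↦2]  zeros at y ∈ {4}
  x = 1: [0↦0, 1↦4, 2↦6, 3↦5, 4↦0, 5↦4, 6↦2]  zeros at y ∈ {0, 4}
  x = 2: [0↦2, 1↦0, 2↦0, 3↦1, 4↦2, 5↦2, 6↦0]  zeros at y ∈ {1, 2, 6}
  x = 3: [0↦0, 1↦4, 2↦0, 3↦1, 4↦6, 5↦0, 6↦3]  zeros at y ∈ {0, 2, 5}
  x = 4: [0↦1, 1↦2, 2↦6, 3↦5, 4↦5, 5↦5, 6↦4]  zeros at y ∈ ∅
  x = 5: [0↦5, 1↦1, 2↦4, 3↦6, 4↦6, 5↦3, 6↦3]  zeros at y ∈ ∅
  x = 6: [0↦5, 1↦1, 2↦1, 3↦4, 4↦2, 5↦1, 6↦0]  zeros at y ∈ {6}
Collecting zeros: affine points = {(0, 4), (1, 0), (1, 4), (2, 1), (2, 2), (2, 6), (3, 0), (3, 2), (3, 5), (6, 6)}.
Total count |C(F_7)_aff| = 10.


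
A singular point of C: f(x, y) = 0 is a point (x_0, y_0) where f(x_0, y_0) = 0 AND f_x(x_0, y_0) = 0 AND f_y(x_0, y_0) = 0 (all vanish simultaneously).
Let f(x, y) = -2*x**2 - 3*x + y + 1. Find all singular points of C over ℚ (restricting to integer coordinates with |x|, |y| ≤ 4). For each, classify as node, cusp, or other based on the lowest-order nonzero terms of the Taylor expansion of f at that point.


No singular points in the scanned grid; C is smooth there.

Compute partial derivatives:
  f_x = -4*x - 3.
  f_y = 1.
f_y = 1 is a nonzero constant, so f_y never vanishes: no point (x, y) can satisfy f = f_x = f_y = 0. In particular no (x, y) ∈ {−4, ..., 4}² is singular; the curve is smooth.


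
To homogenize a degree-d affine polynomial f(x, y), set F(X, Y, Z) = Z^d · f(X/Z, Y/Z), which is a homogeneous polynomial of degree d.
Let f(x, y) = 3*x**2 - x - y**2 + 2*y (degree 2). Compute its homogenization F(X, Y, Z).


F(X, Y, Z) = 3*X**2 - X*Z - Y**2 + 2*Y*Z

deg(f) = 2.
Substitute x = X/Z, y = Y/Z into f, then multiply by Z^2.
  monomial 3·x^2·y^0 ↦ 3·X^2·Y^0·Z^0.
  monomial -1·x^1·y^0 ↦ -1·X^1·Y^0·Z^1.
  monomial -1·x^0·y^2 ↦ -1·X^0·Y^2·Z^0.
  monomial 2·x^0·y^1 ↦ 2·X^0·Y^1·Z^1.
Collecting: F(X, Y, Z) = 3*X**2 - X*Z - Y**2 + 2*Y*Z.


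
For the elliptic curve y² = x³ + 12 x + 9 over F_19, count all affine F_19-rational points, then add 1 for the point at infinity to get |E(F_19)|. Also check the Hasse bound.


Affine points = {(0, 3), (0, 16), (4, 8), (4, 11), (5, 2), (5, 17), (8, 3), (8, 16), (11, 3), (11, 16), (12, 0), (13, 5), (13, 14), (15, 7), (15, 12)}; affine count = 15; |E(F_19)| = 16.

Discriminant check: Δ ∝ 4a³ + 27b² = 4·12³ + 27·9² = 4·1728 + 27·81 ≡ 17 (mod 19). Nonzero ⇒ E is nonsingular.
For each x ∈ F_19, compute rhs = x³ + 12·x + 9 mod 19, then count y ∈ F_19 with y² ≡ rhs.
  x = 0: rhs = 9, matching y values: 3, 16 (2 points).
  x = 1: rhs = 3, matching y values: none (0 points).
  x = 2: rhs = 3, matching y values: none (0 points).
  x = 3: rhs = 15, matching y values: none (0 points).
  x = 4: rhs = 7, matching y values: 8, 11 (2 points).
  x = 5: rhs = 4, matching y values: 2, 17 (2 points).
  x = 6: rhs = 12, matching y values: none (0 points).
  x = 7: rhs = 18, matching y values: none (0 points).
  x = 8: rhs = 9, matching y values: 3, 16 (2 points).
  x = 9: rhs = 10, matching y values: none (0 points).
  x = 10: rhs = 8, matching y values: none (0 points).
  x = 11: rhs = 9, matching y values: 3, 16 (2 points).
  x = 12: rhs = 0, matching y values: 0 (1 points).
  x = 13: rhs = 6, matching y values: 5, 14 (2 points).
  x = 14: rhs = 14, matching y values: none (0 points).
  x = 15: rhs = 11, matching y values: 7, 12 (2 points).
  x = 16: rhs = 3, matching y values: none (0 points).
  x = 17: rhs = 15, matching y values: none (0 points).
  x = 18: rhs = 15, matching y values: none (0 points).
Total affine count: 15.
Full point count |E(F_19)| = 15 + 1 = 16.
Hasse bound: |16 − (19+1)| = |-4| = 4 ≤ 2√19 ≈ 8.7178 ✓.


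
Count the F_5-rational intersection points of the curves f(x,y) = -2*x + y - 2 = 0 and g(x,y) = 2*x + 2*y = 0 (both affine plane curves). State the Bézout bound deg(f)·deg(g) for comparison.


Common zeros: {(1, 4)}; count = 1; Bézout bound = 1.

deg(f) = 1, deg(g) = 1, so Bézout bound = 1.
Scan x ∈ F_5. For each x, list the y ∈ F_5 with f(x, y) ≡ 0 and those with g(x, y) ≡ 0 (mod 5); the common zeros in that column are the intersection.
  x = 0: f ≡ 0 at y ∈ {2}; g ≡ 0 at y ∈ {0}; common: ∅.
  x = 1: f ≡ 0 at y ∈ {4}; g ≡ 0 at y ∈ {4}; common: {4}.
  x = 2: f ≡ 0 at y ∈ {1}; g ≡ 0 at y ∈ {3}; common: ∅.
  x = 3: f ≡ 0 at y ∈ {3}; g ≡ 0 at y ∈ {2}; common: ∅.
  x = 4: f ≡ 0 at y ∈ {0}; g ≡ 0 at y ∈ {1}; common: ∅.
Collecting: common zeros = {(1, 4)}, so the count is 1.
Comparison with the Bézout bound: 1 ≤ 1 = deg(f)·deg(g), as expected for curves with no common component (the bound is attained).


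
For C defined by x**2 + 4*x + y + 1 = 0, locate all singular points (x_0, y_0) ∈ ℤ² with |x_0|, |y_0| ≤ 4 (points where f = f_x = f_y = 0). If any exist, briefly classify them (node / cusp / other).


No singular points in the scanned grid; C is smooth there.

Compute partial derivatives:
  f_x = 2*x + 4.
  f_y = 1.
f_y = 1 is a nonzero constant, so f_y never vanishes: no point (x, y) can satisfy f = f_x = f_y = 0. In particular no (x, y) ∈ {−4, ..., 4}² is singular; the curve is smooth.


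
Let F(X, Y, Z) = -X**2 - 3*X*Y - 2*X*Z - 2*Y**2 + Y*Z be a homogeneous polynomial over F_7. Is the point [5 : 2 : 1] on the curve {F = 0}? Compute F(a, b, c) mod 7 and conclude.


F(5,2,1) ≡ 6 (mod 7); P is NOT on the curve.

Evaluate F(5, 2, 1) term-by-term (mod 7).
  -X**2 ↦ -1·25·1·1 = -25
  -3*X*Y ↦ -3·5·2·1 = -30
  -2*X*Z ↦ -2·5·1·1 = -10
  -2*Y**2 ↦ -2·1·4·1 = -8
  Y*Z ↦ 1·1·2·1 = 2
Sum: F(5, 2, 1) = (-25) + (-30) + (-10) + (-8) + (2) = -71.
Reducing mod 7: -71 ≡ 6 (mod 7).
Since F(a, b, c) ≡ 6 ≠ 0 (mod 7), P does NOT lie on the curve.


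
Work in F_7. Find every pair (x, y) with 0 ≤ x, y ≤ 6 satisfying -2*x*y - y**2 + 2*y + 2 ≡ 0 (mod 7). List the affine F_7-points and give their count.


Affine F_7-points: {(1, 3), (1, 4), (4, 2), (4, 6), (5, 1), (5, 5)}; count = 6.

For each of the 49 pairs (x, y) ∈ F_7², evaluate f(x, y) mod 7. Record the zeros.
  x = 0: [0↦2, 1↦3, 2↦2, 3↦6, 4↦1, 5↦1, 6↦6]  zeros at y ∈ ∅
  x = 1: [0↦2, 1↦1, 2↦5, 3↦0, 4↦0, 5↦5, 6↦1]  zeros at y ∈ {3, 4}
  x = 2: [0↦2, 1↦6, 2↦1, 3↦1, 4↦6, 5↦2, 6↦3]  zeros at y ∈ ∅
  x = 3: [0↦2, 1↦4, 2↦4, 3↦2, 4↦5, 5↦6, 6↦5]  zeros at y ∈ ∅
  x = 4: [0↦2, 1↦2, 2↦0, 3↦3, 4↦4, 5↦3, 6↦0]  zeros at y ∈ {2, 6}
  x = 5: [0↦2, 1↦0, 2↦3, 3↦4, 4↦3, 5↦0, 6↦2]  zeros at y ∈ {1, 5}
  x = 6: [0↦2, 1↦5, 2↦6, 3↦5, 4↦2, 5↦4, 6↦4]  zeros at y ∈ ∅
Collecting zeros: affine points = {(1, 3), (1, 4), (4, 2), (4, 6), (5, 1), (5, 5)}.
Total count |C(F_7)_aff| = 6.


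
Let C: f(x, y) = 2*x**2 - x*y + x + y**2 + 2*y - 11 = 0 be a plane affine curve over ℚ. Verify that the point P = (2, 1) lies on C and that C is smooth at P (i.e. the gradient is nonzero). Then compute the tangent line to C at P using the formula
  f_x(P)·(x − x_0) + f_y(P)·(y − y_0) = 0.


Tangent line at P: 8*x + 2*y - 18 = 0.

Step 1: f(2, 1) = 0, so P lies on C.
Step 2: partial derivatives
  f_x(x, y) = 4*x - y + 1, f_y(x, y) = -x + 2*y + 2.
  f_x(P) = 8, f_y(P) = 2 (gradient nonzero, so P is smooth).
Step 3: tangent line at P: 8·(x − 2) + 2·(y − 1) = 0.
Expanding: 8*x + 2*y - 18 = 0.


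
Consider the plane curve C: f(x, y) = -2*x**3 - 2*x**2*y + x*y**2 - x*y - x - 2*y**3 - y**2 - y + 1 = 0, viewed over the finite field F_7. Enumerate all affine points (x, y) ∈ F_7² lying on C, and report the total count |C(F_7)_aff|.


Affine F_7-points: {(0, 2), (0, 4), (3, 0), (5, 1)}; count = 4.

For each of the 49 pairs (x, y) ∈ F_7², evaluate f(x, y) mod 7. Record the zeros.
  x = 0: [0↦1, 1↦4, 2↦0, 3↦5, 4↦0, 5↦1, 6↦3]  zeros at y ∈ {2, 4}
  x = 1: [0↦5, 1↦6, 2↦2, 3↦2, 4↦1, 5↦1, 6↦4]  zeros at y ∈ ∅
  x = 2: [0↦4, 1↦6, 2↦5, 3↦3, 4↦2, 5↦4, 6↦4]  zeros at y ∈ ∅
  x = 3: [0↦0, 1↦6, 2↦4, 3↦3, 4↦5, 5↦5, 6↦5]  zeros at y ∈ {0}
  x = 4: [0↦2, 1↦1, 2↦1, 3↦4, 4↦5, 5↦6, 6↦2]  zeros at y ∈ ∅
  x = 5: [0↦5, 1↦0, 2↦5, 3↦1, 4↦4, 5↦2, 6↦4]  zeros at y ∈ {1}
  x = 6: [0↦4, 1↦5, 2↦4, 3↦3, 4↦4, 5↦2, 6↦6]  zeros at y ∈ ∅
Collecting zeros: affine points = {(0, 2), (0, 4), (3, 0), (5, 1)}.
Total count |C(F_7)_aff| = 4.


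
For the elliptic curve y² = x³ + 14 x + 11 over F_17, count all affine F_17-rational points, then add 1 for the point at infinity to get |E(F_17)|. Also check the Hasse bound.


Affine points = {(1, 3), (1, 14), (2, 8), (2, 9), (5, 6), (5, 11), (9, 4), (9, 13), (11, 0), (15, 3), (15, 14), (16, 8), (16, 9)}; affine count = 13; |E(F_17)| = 14.

Discriminant check: Δ ∝ 4a³ + 27b² = 4·14³ + 27·11² = 4·2744 + 27·121 ≡ 14 (mod 17). Nonzero ⇒ E is nonsingular.
For each x ∈ F_17, compute rhs = x³ + 14·x + 11 mod 17, then count y ∈ F_17 with y² ≡ rhs.
  x = 0: rhs = 11, matching y values: none (0 points).
  x = 1: rhs = 9, matching y values: 3, 14 (2 points).
  x = 2: rhs = 13, matching y values: 8, 9 (2 points).
  x = 3: rhs = 12, matching y values: none (0 points).
  x = 4: rhs = 12, matching y values: none (0 points).
  x = 5: rhs = 2, matching y values: 6, 11 (2 points).
  x = 6: rhs = 5, matching y values: none (0 points).
  x = 7: rhs = 10, matching y values: none (0 points).
  x = 8: rhs = 6, matching y values: none (0 points).
  x = 9: rhs = 16, matching y values: 4, 13 (2 points).
  x = 10: rhs = 12, matching y values: none (0 points).
  x = 11: rhs = 0, matching y values: 0 (1 points).
  x = 12: rhs = 3, matching y values: none (0 points).
  x = 13: rhs = 10, matching y values: none (0 points).
  x = 14: rhs = 10, matching y values: none (0 points).
  x = 15: rhs = 9, matching y values: 3, 14 (2 points).
  x = 16: rhs = 13, matching y values: 8, 9 (2 points).
Total affine count: 13.
Full point count |E(F_17)| = 13 + 1 = 14.
Hasse bound: |14 − (17+1)| = |-4| = 4 ≤ 2√17 ≈ 8.2462 ✓.


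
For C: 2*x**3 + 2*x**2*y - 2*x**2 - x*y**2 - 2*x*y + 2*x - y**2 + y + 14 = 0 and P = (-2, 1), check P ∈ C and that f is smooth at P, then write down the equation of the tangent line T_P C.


Tangent line at P: 23*x + 15*y + 31 = 0.

Step 1: f(-2, 1) = 0, so P lies on C.
Step 2: partial derivatives
  f_x(x, y) = 6*x**2 + 4*x*y - 4*x - y**2 - 2*y + 2, f_y(x, y) = 2*x**2 - 2*x*y - 2*x - 2*y + 1.
  f_x(P) = 23, f_y(P) = 15 (gradient nonzero, so P is smooth).
Step 3: tangent line at P: 23·(x − -2) + 15·(y − 1) = 0.
Expanding: 23*x + 15*y + 31 = 0.


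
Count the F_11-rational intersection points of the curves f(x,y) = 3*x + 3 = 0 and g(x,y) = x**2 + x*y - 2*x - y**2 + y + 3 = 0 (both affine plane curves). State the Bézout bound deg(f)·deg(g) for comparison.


Common zeros: ∅; count = 0; Bézout bound = 2.

deg(f) = 1, deg(g) = 2, so Bézout bound = 2.
Scan x ∈ F_11. For each x, list the y ∈ F_11 with f(x, y) ≡ 0 and those with g(x, y) ≡ 0 (mod 11); the common zeros in that column are the intersection.
  x = 0: f ≡ 0 at y ∈ ∅; g ≡ 0 at y ∈ ∅; common: ∅.
  x = 1: f ≡ 0 at y ∈ ∅; g ≡ 0 at y ∈ {6, 7}; common: ∅.
  x = 2: f ≡ 0 at y ∈ ∅; g ≡ 0 at y ∈ ∅; common: ∅.
  x = 3: f ≡ 0 at y ∈ ∅; g ≡ 0 at y ∈ ∅; common: ∅.
  x = 4: f ≡ 0 at y ∈ ∅; g ≡ 0 at y ∈ {0, 5}; common: ∅.
  x = 5: f ≡ 0 at y ∈ ∅; g ≡ 0 at y ∈ {7, 10}; common: ∅.
  x = 6: f ≡ 0 at y ∈ ∅; g ≡ 0 at y ∈ {1, 6}; common: ∅.
  x = 7: f ≡ 0 at y ∈ ∅; g ≡ 0 at y ∈ ∅; common: ∅.
  x = 8: f ≡ 0 at y ∈ ∅; g ≡ 0 at y ∈ ∅; common: ∅.
  x = 9: f ≡ 0 at y ∈ ∅; g ≡ 0 at y ∈ {0, 10}; common: ∅.
  x = 10: f ≡ 0 at y ∈ {0, 1, 2, 3, 4, 5, 6, 7, 8, 9, 10}; g ≡ 0 at y ∈ ∅; common: ∅.
Collecting: common zeros = ∅, so the count is 0.
Comparison with the Bézout bound: 0 ≤ 2 = deg(f)·deg(g), as expected for curves with no common component (the affine F_11-count falls short of the bound because intersections may lie at infinity, over extension fields, or carry multiplicity).


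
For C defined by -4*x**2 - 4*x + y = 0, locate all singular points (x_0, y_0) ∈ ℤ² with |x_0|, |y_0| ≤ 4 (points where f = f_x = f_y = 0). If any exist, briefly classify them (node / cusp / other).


No singular points in the scanned grid; C is smooth there.

Compute partial derivatives:
  f_x = -8*x - 4.
  f_y = 1.
f_y = 1 is a nonzero constant, so f_y never vanishes: no point (x, y) can satisfy f = f_x = f_y = 0. In particular no (x, y) ∈ {−4, ..., 4}² is singular; the curve is smooth.


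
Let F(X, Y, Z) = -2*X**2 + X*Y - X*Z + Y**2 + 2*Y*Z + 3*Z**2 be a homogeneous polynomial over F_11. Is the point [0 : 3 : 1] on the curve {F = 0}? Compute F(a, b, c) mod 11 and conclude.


F(0,3,1) ≡ 7 (mod 11); P is NOT on the curve.

Evaluate F(0, 3, 1) term-by-term (mod 11).
  -2*X**2 ↦ -2·0·1·1 = 0
  X*Y ↦ 1·0·3·1 = 0
  -X*Z ↦ -1·0·1·1 = 0
  Y**2 ↦ 1·1·9·1 = 9
  2*Y*Z ↦ 2·1·3·1 = 6
  3*Z**2 ↦ 3·1·1·1 = 3
Sum: F(0, 3, 1) = (0) + (0) + (0) + (9) + (6) + (3) = 18.
Reducing mod 11: 18 ≡ 7 (mod 11).
Since F(a, b, c) ≡ 7 ≠ 0 (mod 11), P does NOT lie on the curve.


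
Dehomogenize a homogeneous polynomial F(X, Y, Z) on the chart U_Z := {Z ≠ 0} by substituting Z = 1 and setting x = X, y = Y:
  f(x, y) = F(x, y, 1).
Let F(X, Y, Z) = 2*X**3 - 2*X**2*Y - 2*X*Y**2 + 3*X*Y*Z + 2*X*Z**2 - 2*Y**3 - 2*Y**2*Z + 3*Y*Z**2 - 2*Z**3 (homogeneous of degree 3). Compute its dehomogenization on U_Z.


f(x, y) = 2*x**3 - 2*x**2*y - 2*x*y**2 + 3*x*y + 2*x - 2*y**3 - 2*y**2 + 3*y - 2

On U_Z we set Z = 1. Each monomial c·X^i·Y^j·Z^k in F becomes c·x^i·y^j·1^k = c·x^i·y^j.
Substituting Z = 1: F(X, Y, 1) = 2*x**3 - 2*x**2*y - 2*x*y**2 + 3*x*y + 2*x - 2*y**3 - 2*y**2 + 3*y - 2.
Note: deg(f) ≤ deg(F) = 3; strict inequality happens when F is divisible by Z (lost terms).


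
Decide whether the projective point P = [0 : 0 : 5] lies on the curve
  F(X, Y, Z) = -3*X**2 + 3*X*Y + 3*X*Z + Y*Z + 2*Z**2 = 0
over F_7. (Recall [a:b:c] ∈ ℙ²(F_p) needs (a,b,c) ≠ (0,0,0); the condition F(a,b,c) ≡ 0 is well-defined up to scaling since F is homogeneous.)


F(0,0,5) ≡ 1 (mod 7); P is NOT on the curve.

Evaluate F(0, 0, 5) term-by-term (mod 7).
  -3*X**2 ↦ -3·0·1·1 = 0
  3*X*Y ↦ 3·0·0·1 = 0
  3*X*Z ↦ 3·0·1·5 = 0
  Y*Z ↦ 1·1·0·5 = 0
  2*Z**2 ↦ 2·1·1·25 = 50
Sum: F(0, 0, 5) = (0) + (0) + (0) + (0) + (50) = 50.
Reducing mod 7: 50 ≡ 1 (mod 7).
Since F(a, b, c) ≡ 1 ≠ 0 (mod 7), P does NOT lie on the curve.


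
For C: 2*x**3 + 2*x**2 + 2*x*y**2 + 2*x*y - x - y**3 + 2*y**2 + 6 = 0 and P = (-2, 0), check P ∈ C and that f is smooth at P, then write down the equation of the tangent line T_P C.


Tangent line at P: 15*x - 4*y + 30 = 0.

Step 1: f(-2, 0) = 0, so P lies on C.
Step 2: partial derivatives
  f_x(x, y) = 6*x**2 + 4*x + 2*y**2 + 2*y - 1, f_y(x, y) = 4*x*y + 2*x - 3*y**2 + 4*y.
  f_x(P) = 15, f_y(P) = -4 (gradient nonzero, so P is smooth).
Step 3: tangent line at P: 15·(x − -2) + -4·(y − 0) = 0.
Expanding: 15*x - 4*y + 30 = 0.


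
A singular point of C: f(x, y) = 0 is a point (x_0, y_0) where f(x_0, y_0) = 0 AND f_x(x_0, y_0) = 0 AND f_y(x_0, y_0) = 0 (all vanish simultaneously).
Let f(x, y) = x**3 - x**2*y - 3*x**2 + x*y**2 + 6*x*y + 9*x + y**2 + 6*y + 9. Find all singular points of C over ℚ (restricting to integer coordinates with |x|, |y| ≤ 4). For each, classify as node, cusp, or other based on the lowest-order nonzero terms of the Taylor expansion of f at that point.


Singular points: {(0, -3)}; classification: cusp.

Compute partial derivatives:
  f_x = 3*x**2 - 2*x*y - 6*x + y**2 + 6*y + 9.
  f_y = -x**2 + 2*x*y + 6*x + 2*y + 6.
Scan x_0 ∈ {−4, ..., 4}. For each x_0, f_y(x_0, y) is a polynomial in y; find its integer roots y ∈ {−4, ..., 4}, then test f_x and f at those candidates.
  x = -4: f_y(-4, y) = -6*y - 34; no integer root y with |y| ≤ 4.
  x = -3: f_y(-3, y) = -4*y - 21; no integer root y with |y| ≤ 4.
  x = -2: f_y(-2, y) = -2*y - 10; no integer root y with |y| ≤ 4.
  x = -1: f_y(-1, y) = -1; no integer root y with |y| ≤ 4.
  x = 0: f_y(0, y) = 2*y + 6; vanishes at y ∈ {-3}. (0, -3): f_x = 0, f = 0 — SINGULAR.
  x = 1: f_y(1, y) = 4*y + 11; no integer root y with |y| ≤ 4.
  x = 2: f_y(2, y) = 6*y + 14; no integer root y with |y| ≤ 4.
  x = 3: f_y(3, y) = 8*y + 15; no integer root y with |y| ≤ 4.
  x = 4: f_y(4, y) = 10*y + 14; no integer root y with |y| ≤ 4.
Only singular point on the grid: (0, -3).
Classify: substitute x = 0 + u, y = -3 + v and expand: f = u**3 - u**2*v + u*v**2 + v**2.
No constant or linear terms (consistent with a singular point). Quadratic part: v**2. Cubic part: u**3 - u**2*v + u*v**2.
The quadratic part v**2 is a perfect square, so there is a single (double) tangent line v = 0, i.e. y = -3. Restricting the cubic part to that line (v = 0) leaves u**3 ≠ 0, so f is not divisible by v and the branch is v² ≈ -u**3 to lowest order — this is a cusp.
Classification: cusp.


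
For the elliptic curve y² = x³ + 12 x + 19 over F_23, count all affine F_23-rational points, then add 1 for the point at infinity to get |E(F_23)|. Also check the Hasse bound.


Affine points = {(1, 3), (1, 20), (3, 6), (3, 17), (4, 4), (4, 19), (6, 10), (6, 13), (7, 3), (7, 20), (8, 11), (8, 12), (10, 9), (10, 14), (13, 7), (13, 16), (15, 3), (15, 20), (16, 11), (16, 12), (18, 8), (18, 15), (20, 5), (20, 18), (22, 11), (22, 12)}; affine count = 26; |E(F_23)| = 27.

Discriminant check: Δ ∝ 4a³ + 27b² = 4·12³ + 27·19² = 4·1728 + 27·361 ≡ 7 (mod 23). Nonzero ⇒ E is nonsingular.
For each x ∈ F_23, compute rhs = x³ + 12·x + 19 mod 23, then count y ∈ F_23 with y² ≡ rhs.
  x = 0: rhs = 19, matching y values: none (0 points).
  x = 1: rhs = 9, matching y values: 3, 20 (2 points).
  x = 2: rhs = 5, matching y values: none (0 points).
  x = 3: rhs = 13, matching y values: 6, 17 (2 points).
  x = 4: rhs = 16, matching y values: 4, 19 (2 points).
  x = 5: rhs = 20, matching y values: none (0 points).
  x = 6: rhs = 8, matching y values: 10, 13 (2 points).
  x = 7: rhs = 9, matching y values: 3, 20 (2 points).
  x = 8: rhs = 6, matching y values: 11, 12 (2 points).
  x = 9: rhs = 5, matching y values: none (0 points).
  x = 10: rhs = 12, matching y values: 9, 14 (2 points).
  x = 11: rhs = 10, matching y values: none (0 points).
  x = 12: rhs = 5, matching y values: none (0 points).
  x = 13: rhs = 3, matching y values: 7, 16 (2 points).
  x = 14: rhs = 10, matching y values: none (0 points).
  x = 15: rhs = 9, matching y values: 3, 20 (2 points).
  x = 16: rhs = 6, matching y values: 11, 12 (2 points).
  x = 17: rhs = 7, matching y values: none (0 points).
  x = 18: rhs = 18, matching y values: 8, 15 (2 points).
  x = 19: rhs = 22, matching y values: none (0 points).
  x = 20: rhs = 2, matching y values: 5, 18 (2 points).
  x = 21: rhs = 10, matching y values: none (0 points).
  x = 22: rhs = 6, matching y values: 11, 12 (2 points).
Total affine count: 26.
Full point count |E(F_23)| = 26 + 1 = 27.
Hasse bound: |27 − (23+1)| = |3| = 3 ≤ 2√23 ≈ 9.5917 ✓.
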